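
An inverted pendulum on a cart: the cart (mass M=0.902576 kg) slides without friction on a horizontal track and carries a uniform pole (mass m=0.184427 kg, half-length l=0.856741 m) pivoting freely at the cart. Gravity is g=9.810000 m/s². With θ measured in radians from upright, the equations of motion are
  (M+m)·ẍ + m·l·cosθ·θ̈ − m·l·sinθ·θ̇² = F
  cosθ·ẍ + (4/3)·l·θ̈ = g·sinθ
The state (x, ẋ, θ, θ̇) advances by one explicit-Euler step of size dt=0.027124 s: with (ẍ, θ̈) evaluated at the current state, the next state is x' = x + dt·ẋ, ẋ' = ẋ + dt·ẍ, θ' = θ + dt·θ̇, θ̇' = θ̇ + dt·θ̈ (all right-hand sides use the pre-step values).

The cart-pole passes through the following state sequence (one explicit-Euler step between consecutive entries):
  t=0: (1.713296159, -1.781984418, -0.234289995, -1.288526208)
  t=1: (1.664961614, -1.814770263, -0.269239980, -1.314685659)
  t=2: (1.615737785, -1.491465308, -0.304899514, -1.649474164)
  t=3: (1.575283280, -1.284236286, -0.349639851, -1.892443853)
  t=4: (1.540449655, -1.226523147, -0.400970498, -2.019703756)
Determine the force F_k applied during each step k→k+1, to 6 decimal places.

step 0→1:
  ẍ = (ẋ'−ẋ)/dt = (-1.814770263−-1.781984418)/0.027124 = -1.208739
  θ̈ = (θ̇'−θ̇)/dt = (-1.314685659−-1.288526208)/0.027124 = -0.964439
  sinθ=-0.232152, cosθ=0.972679
  F = (M+m)·ẍ + m·l·cosθ·θ̈ − m·l·sinθ·θ̇² = -1.313903 + -0.148224 − -0.060902 = -1.401225
step 1→2:
  ẍ = (ẋ'−ẋ)/dt = (-1.491465308−-1.814770263)/0.027124 = 11.919516
  θ̈ = (θ̇'−θ̇)/dt = (-1.649474164−-1.314685659)/0.027124 = -12.342888
  sinθ=-0.265999, cosθ=0.963973
  F = (M+m)·ẍ + m·l·cosθ·θ̈ − m·l·sinθ·θ̇² = 12.956550 + -1.879991 − -0.072644 = 11.149202
step 2→3:
  ẍ = (ẋ'−ẋ)/dt = (-1.284236286−-1.491465308)/0.027124 = 7.640061
  θ̈ = (θ̇'−θ̇)/dt = (-1.892443853−-1.649474164)/0.027124 = -8.957738
  sinθ=-0.300197, cosθ=0.953877
  F = (M+m)·ẍ + m·l·cosθ·θ̈ − m·l·sinθ·θ̇² = 8.304769 + -1.350097 − -0.129054 = 7.083727
step 3→4:
  ẍ = (ẋ'−ẋ)/dt = (-1.226523147−-1.284236286)/0.027124 = 2.127752
  θ̈ = (θ̇'−θ̇)/dt = (-2.019703756−-1.892443853)/0.027124 = -4.691782
  sinθ=-0.342559, cosθ=0.939496
  F = (M+m)·ẍ + m·l·cosθ·θ̈ − m·l·sinθ·θ̇² = 2.312873 + -0.696477 − -0.193846 = 1.810241

F_0 = -1.401225 N
F_1 = 11.149202 N
F_2 = 7.083727 N
F_3 = 1.810241 N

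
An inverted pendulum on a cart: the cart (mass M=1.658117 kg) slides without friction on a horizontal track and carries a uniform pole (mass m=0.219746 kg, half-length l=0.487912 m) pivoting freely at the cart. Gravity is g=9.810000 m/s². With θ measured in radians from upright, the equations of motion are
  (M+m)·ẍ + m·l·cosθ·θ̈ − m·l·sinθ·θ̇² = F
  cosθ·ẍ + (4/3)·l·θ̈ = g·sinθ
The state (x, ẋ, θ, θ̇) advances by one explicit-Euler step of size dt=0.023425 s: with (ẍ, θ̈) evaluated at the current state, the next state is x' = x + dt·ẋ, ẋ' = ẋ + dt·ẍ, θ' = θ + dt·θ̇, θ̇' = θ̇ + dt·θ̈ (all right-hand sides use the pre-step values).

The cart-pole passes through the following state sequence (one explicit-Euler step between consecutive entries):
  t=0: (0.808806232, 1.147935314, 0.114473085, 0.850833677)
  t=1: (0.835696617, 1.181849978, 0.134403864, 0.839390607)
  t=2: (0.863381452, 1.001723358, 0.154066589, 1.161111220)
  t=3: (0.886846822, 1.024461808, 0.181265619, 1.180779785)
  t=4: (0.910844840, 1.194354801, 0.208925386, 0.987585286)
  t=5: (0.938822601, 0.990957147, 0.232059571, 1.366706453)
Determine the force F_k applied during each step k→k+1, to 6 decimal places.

F_0 = 2.657868 N
F_1 = -12.990715 N
F_2 = 1.889601 N
F_3 = 12.722740 N
F_4 = -14.629532 N

step 0→1:
  ẍ = (ẋ'−ẋ)/dt = (1.181849978−1.147935314)/0.023425 = 1.447798
  θ̈ = (θ̇'−θ̇)/dt = (0.839390607−0.850833677)/0.023425 = -0.488498
  sinθ=0.114223, cosθ=0.993455
  F = (M+m)·ẍ + m·l·cosθ·θ̈ − m·l·sinθ·θ̇² = 2.718766 + -0.052032 − 0.008866 = 2.657868
step 1→2:
  ẍ = (ẋ'−ẋ)/dt = (1.001723358−1.181849978)/0.023425 = -7.689504
  θ̈ = (θ̇'−θ̇)/dt = (1.161111220−0.839390607)/0.023425 = 13.734071
  sinθ=0.134000, cosθ=0.990981
  F = (M+m)·ẍ + m·l·cosθ·θ̈ − m·l·sinθ·θ̇² = -14.439834 + 1.459242 − 0.010123 = -12.990715
step 2→3:
  ẍ = (ẋ'−ẋ)/dt = (1.024461808−1.001723358)/0.023425 = 0.970692
  θ̈ = (θ̇'−θ̇)/dt = (1.180779785−1.161111220)/0.023425 = 0.839640
  sinθ=0.153458, cosθ=0.988155
  F = (M+m)·ẍ + m·l·cosθ·θ̈ − m·l·sinθ·θ̇² = 1.822826 + 0.088957 − 0.022182 = 1.889601
step 3→4:
  ẍ = (ẋ'−ẋ)/dt = (1.194354801−1.024461808)/0.023425 = 7.252636
  θ̈ = (θ̇'−θ̇)/dt = (0.987585286−1.180779785)/0.023425 = -8.247364
  sinθ=0.180275, cosθ=0.983616
  F = (M+m)·ẍ + m·l·cosθ·θ̈ − m·l·sinθ·θ̇² = 13.619456 + -0.869768 − 0.026949 = 12.722740
step 4→5:
  ẍ = (ẋ'−ẋ)/dt = (0.990957147−1.194354801)/0.023425 = -8.682931
  θ̈ = (θ̇'−θ̇)/dt = (1.366706453−0.987585286)/0.023425 = 16.184468
  sinθ=0.207409, cosθ=0.978254
  F = (M+m)·ẍ + m·l·cosθ·θ̈ − m·l·sinθ·θ̇² = -16.305354 + 1.697511 − 0.021689 = -14.629532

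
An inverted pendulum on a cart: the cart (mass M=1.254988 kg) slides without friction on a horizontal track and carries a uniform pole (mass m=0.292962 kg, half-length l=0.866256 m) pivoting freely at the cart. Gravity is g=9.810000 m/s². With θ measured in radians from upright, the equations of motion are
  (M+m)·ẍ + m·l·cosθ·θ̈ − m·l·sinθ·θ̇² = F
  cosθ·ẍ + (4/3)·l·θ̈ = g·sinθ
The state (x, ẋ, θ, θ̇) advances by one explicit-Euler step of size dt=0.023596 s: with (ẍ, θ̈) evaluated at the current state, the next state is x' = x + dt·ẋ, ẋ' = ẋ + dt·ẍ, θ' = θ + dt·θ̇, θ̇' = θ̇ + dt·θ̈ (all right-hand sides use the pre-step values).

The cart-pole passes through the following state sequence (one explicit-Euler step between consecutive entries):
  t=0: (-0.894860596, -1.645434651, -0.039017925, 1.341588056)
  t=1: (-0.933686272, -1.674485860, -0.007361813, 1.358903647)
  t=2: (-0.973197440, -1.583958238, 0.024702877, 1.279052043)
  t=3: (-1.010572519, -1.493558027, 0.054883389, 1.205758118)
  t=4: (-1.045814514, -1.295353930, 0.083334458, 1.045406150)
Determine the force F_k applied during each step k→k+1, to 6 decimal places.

step 0→1:
  ẍ = (ẋ'−ẋ)/dt = (-1.674485860−-1.645434651)/0.023596 = -1.231192
  θ̈ = (θ̇'−θ̇)/dt = (1.358903647−1.341588056)/0.023596 = 0.733836
  sinθ=-0.039008, cosθ=0.999239
  F = (M+m)·ẍ + m·l·cosθ·θ̈ − m·l·sinθ·θ̇² = -1.905824 + 0.186091 − -0.017818 = -1.701915
step 1→2:
  ẍ = (ẋ'−ẋ)/dt = (-1.583958238−-1.674485860)/0.023596 = 3.836566
  θ̈ = (θ̇'−θ̇)/dt = (1.279052043−1.358903647)/0.023596 = -3.384116
  sinθ=-0.007362, cosθ=0.999973
  F = (M+m)·ẍ + m·l·cosθ·θ̈ − m·l·sinθ·θ̇² = 5.938813 + -0.858798 − -0.003450 = 5.083465
step 2→3:
  ẍ = (ẋ'−ẋ)/dt = (-1.493558027−-1.583958238)/0.023596 = 3.831167
  θ̈ = (θ̇'−θ̇)/dt = (1.205758118−1.279052043)/0.023596 = -3.106201
  sinθ=0.024700, cosθ=0.999695
  F = (M+m)·ẍ + m·l·cosθ·θ̈ − m·l·sinθ·θ̇² = 5.930455 + -0.788052 − 0.010255 = 5.132148
step 3→4:
  ẍ = (ẋ'−ẋ)/dt = (-1.295353930−-1.493558027)/0.023596 = 8.399902
  θ̈ = (θ̇'−θ̇)/dt = (1.045406150−1.205758118)/0.023596 = -6.795727
  sinθ=0.054856, cosθ=0.998494
  F = (M+m)·ẍ + m·l·cosθ·θ̈ − m·l·sinθ·θ̇² = 13.002629 + -1.722023 − 0.020240 = 11.260366

F_0 = -1.701915 N
F_1 = 5.083465 N
F_2 = 5.132148 N
F_3 = 11.260366 N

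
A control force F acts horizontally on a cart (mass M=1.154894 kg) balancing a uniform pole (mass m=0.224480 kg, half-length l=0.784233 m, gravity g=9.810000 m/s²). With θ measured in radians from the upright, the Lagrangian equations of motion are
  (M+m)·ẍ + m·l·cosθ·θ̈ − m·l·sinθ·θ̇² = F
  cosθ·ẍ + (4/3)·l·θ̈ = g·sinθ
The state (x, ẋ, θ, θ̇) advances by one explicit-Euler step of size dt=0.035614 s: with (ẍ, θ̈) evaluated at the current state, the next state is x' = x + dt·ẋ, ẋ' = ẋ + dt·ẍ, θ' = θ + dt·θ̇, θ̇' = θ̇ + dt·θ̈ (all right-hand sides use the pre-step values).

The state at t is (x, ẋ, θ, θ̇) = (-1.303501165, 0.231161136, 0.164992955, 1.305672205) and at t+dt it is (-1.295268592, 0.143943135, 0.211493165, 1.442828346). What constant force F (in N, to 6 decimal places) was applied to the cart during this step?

ẍ = (ẋ'−ẋ)/dt = (0.143943135−0.231161136)/0.035614 = -2.448981
θ̈ = (θ̇'−θ̇)/dt = (1.442828346−1.305672205)/0.035614 = 3.851186
sinθ=0.164245, cosθ=0.986420
F = (M+m)·ẍ + m·l·cosθ·θ̈ − m·l·sinθ·θ̇² = -3.378060 + 0.668773 − 0.049293 = -2.758580

F = -2.758580 N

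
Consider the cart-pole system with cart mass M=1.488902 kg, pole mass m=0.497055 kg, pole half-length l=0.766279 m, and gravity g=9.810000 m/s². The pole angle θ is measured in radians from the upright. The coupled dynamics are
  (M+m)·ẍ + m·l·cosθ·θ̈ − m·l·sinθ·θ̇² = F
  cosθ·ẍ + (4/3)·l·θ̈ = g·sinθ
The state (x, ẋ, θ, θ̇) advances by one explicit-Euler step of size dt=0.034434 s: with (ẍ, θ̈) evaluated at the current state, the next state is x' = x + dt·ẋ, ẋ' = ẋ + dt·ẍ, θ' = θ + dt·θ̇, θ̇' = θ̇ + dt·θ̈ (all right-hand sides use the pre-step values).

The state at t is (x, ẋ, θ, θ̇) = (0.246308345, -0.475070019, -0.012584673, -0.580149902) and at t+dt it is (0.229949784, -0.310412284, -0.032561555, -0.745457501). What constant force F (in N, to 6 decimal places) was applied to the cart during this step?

ẍ = (ẋ'−ẋ)/dt = (-0.310412284−-0.475070019)/0.034434 = 4.781836
θ̈ = (θ̇'−θ̇)/dt = (-0.745457501−-0.580149902)/0.034434 = -4.800709
sinθ=-0.012584, cosθ=0.999921
F = (M+m)·ẍ + m·l·cosθ·θ̈ − m·l·sinθ·θ̇² = 9.496520 + -1.828363 − -0.001613 = 7.669771

F = 7.669771 N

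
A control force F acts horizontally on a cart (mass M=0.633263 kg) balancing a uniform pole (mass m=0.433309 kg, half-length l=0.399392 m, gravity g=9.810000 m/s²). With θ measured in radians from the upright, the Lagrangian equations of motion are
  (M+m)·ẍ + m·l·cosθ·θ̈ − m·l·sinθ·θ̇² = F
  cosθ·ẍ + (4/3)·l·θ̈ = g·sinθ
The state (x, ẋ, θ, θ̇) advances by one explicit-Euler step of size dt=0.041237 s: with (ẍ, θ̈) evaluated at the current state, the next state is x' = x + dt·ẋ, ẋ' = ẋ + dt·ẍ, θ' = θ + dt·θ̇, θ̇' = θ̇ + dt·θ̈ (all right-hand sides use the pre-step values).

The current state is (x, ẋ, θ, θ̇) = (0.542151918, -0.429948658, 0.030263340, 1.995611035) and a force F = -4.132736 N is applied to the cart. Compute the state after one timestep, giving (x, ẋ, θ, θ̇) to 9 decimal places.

sinθ=0.030258721, cosθ=0.999542100
temp = (F + m·l·θ̇²·sinθ)/(M+m) = (-4.132736 + 0.020854483)/1.066572 = -3.855231074
θ̈ = (g·sinθ − cosθ·temp)/(l·(4/3 − m·cos²θ/(M+m))) = 11.204532486
ẍ = temp − m·l·θ̈·cosθ/(M+m) = -5.672426873
Euler: x'=0.542151918+0.041237·-0.429948658=0.524422125, ẋ'=-0.429948658+0.041237·-5.672426873=-0.663862525
       θ'=0.030263340+0.041237·1.995611035=0.112556352, θ̇'=1.995611035+0.041237·11.204532486=2.457652341

(0.524422125, -0.663862525, 0.112556352, 2.457652341)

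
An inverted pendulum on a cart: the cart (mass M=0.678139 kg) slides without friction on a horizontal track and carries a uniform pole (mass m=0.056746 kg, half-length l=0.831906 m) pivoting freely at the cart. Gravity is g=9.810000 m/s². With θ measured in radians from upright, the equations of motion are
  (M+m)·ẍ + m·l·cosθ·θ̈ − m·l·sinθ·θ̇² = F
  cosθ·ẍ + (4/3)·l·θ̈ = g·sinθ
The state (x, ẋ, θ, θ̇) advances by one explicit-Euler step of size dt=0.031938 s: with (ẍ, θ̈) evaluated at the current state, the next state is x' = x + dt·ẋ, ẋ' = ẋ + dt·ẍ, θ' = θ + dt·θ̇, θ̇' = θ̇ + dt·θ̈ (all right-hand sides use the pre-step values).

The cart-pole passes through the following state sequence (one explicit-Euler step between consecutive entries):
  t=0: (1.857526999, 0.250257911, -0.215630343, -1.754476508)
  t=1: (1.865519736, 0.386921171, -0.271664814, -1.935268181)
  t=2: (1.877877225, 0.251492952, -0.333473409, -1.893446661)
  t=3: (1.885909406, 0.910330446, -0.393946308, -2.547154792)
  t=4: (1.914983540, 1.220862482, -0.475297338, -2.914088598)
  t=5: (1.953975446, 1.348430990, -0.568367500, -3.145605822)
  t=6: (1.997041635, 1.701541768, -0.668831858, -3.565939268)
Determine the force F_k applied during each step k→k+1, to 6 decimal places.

F_0 = 2.914639 N
F_1 = -3.009176 N
F_2 = 14.302064 N
F_3 = 6.762004 N
F_4 = 2.814489 N
F_5 = 7.852798 N

step 0→1:
  ẍ = (ẋ'−ẋ)/dt = (0.386921171−0.250257911)/0.031938 = 4.279017
  θ̈ = (θ̇'−θ̇)/dt = (-1.935268181−-1.754476508)/0.031938 = -5.660707
  sinθ=-0.213963, cosθ=0.976842
  F = (M+m)·ẍ + m·l·cosθ·θ̈ − m·l·sinθ·θ̇² = 3.144586 + -0.261038 − -0.031092 = 2.914639
step 1→2:
  ẍ = (ẋ'−ẋ)/dt = (0.251492952−0.386921171)/0.031938 = -4.240348
  θ̈ = (θ̇'−θ̇)/dt = (-1.893446661−-1.935268181)/0.031938 = 1.309460
  sinθ=-0.268336, cosθ=0.963326
  F = (M+m)·ẍ + m·l·cosθ·θ̈ − m·l·sinθ·θ̇² = -3.116168 + 0.059549 − -0.047443 = -3.009176
step 2→3:
  ẍ = (ẋ'−ẋ)/dt = (0.910330446−0.251492952)/0.031938 = 20.628640
  θ̈ = (θ̇'−θ̇)/dt = (-2.547154792−-1.893446661)/0.031938 = -20.468036
  sinθ=-0.327327, cosθ=0.944911
  F = (M+m)·ẍ + m·l·cosθ·θ̈ − m·l·sinθ·θ̇² = 15.159678 + -0.913012 − -0.055398 = 14.302064
step 3→4:
  ẍ = (ẋ'−ẋ)/dt = (1.220862482−0.910330446)/0.031938 = 9.722964
  θ̈ = (θ̇'−θ̇)/dt = (-2.914088598−-2.547154792)/0.031938 = -11.488941
  sinθ=-0.383835, cosθ=0.923402
  F = (M+m)·ẍ + m·l·cosθ·θ̈ − m·l·sinθ·θ̇² = 7.145261 + -0.500818 − -0.117562 = 6.762004
step 4→5:
  ẍ = (ẋ'−ẋ)/dt = (1.348430990−1.220862482)/0.031938 = 3.994255
  θ̈ = (θ̇'−θ̇)/dt = (-3.145605822−-2.914088598)/0.031938 = -7.248958
  sinθ=-0.457603, cosθ=0.889157
  F = (M+m)·ẍ + m·l·cosθ·θ̈ − m·l·sinθ·θ̇² = 2.935318 + -0.304273 − -0.183444 = 2.814489
step 5→6:
  ẍ = (ẋ'−ẋ)/dt = (1.701541768−1.348430990)/0.031938 = 11.056133
  θ̈ = (θ̇'−θ̇)/dt = (-3.565939268−-3.145605822)/0.031938 = -13.160919
  sinθ=-0.538257, cosθ=0.842781
  F = (M+m)·ẍ + m·l·cosθ·θ̈ − m·l·sinθ·θ̇² = 8.124986 + -0.523613 − -0.251425 = 7.852798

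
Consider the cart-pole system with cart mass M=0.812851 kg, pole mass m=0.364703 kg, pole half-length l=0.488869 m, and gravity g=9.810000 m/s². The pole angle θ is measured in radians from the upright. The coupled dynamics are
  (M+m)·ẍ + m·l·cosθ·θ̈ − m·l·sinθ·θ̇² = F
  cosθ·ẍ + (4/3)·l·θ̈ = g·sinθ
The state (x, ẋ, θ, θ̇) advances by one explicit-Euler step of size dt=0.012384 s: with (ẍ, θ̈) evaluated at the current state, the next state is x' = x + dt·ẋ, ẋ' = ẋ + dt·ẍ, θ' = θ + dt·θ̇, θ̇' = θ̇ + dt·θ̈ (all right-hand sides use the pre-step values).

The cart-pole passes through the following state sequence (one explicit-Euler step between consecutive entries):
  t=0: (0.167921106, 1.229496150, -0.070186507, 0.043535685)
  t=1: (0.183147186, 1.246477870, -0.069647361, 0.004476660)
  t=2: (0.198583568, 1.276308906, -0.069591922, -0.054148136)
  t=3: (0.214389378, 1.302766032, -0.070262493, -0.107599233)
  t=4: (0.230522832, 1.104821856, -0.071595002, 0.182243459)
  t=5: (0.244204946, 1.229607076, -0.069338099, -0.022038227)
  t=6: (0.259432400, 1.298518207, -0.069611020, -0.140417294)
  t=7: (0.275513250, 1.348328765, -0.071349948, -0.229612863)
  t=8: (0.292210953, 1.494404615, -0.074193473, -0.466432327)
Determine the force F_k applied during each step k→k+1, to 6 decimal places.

F_0 = 1.053813 N
F_1 = 1.994563 N
F_2 = 1.748087 N
F_3 = -14.659160 N
F_4 = 8.932340 N
F_5 = 4.852336 N
F_6 = 3.455532 N
F_7 = 10.489738 N

step 0→1:
  ẍ = (ẋ'−ẋ)/dt = (1.246477870−1.229496150)/0.012384 = 1.371263
  θ̈ = (θ̇'−θ̇)/dt = (0.004476660−0.043535685)/0.012384 = -3.153991
  sinθ=-0.070129, cosθ=0.997538
  F = (M+m)·ẍ + m·l·cosθ·θ̈ − m·l·sinθ·θ̇² = 1.614736 + -0.560947 − -0.000024 = 1.053813
step 1→2:
  ẍ = (ẋ'−ẋ)/dt = (1.276308906−1.246477870)/0.012384 = 2.408837
  θ̈ = (θ̇'−θ̇)/dt = (-0.054148136−0.004476660)/0.012384 = -4.733914
  sinθ=-0.069591, cosθ=0.997576
  F = (M+m)·ẍ + m·l·cosθ·θ̈ − m·l·sinθ·θ̇² = 2.836536 + -0.841973 − -0.000000 = 1.994563
step 2→3:
  ẍ = (ẋ'−ẋ)/dt = (1.302766032−1.276308906)/0.012384 = 2.136396
  θ̈ = (θ̇'−θ̇)/dt = (-0.107599233−-0.054148136)/0.012384 = -4.316142
  sinθ=-0.069536, cosθ=0.997579
  F = (M+m)·ẍ + m·l·cosθ·θ̈ − m·l·sinθ·θ̇² = 2.515721 + -0.767671 − -0.000036 = 1.748087
step 3→4:
  ẍ = (ẋ'−ẋ)/dt = (1.104821856−1.302766032)/0.012384 = -15.983864
  θ̈ = (θ̇'−θ̇)/dt = (0.182243459−-0.107599233)/0.012384 = 23.404610
  sinθ=-0.070205, cosθ=0.997533
  F = (M+m)·ẍ + m·l·cosθ·θ̈ − m·l·sinθ·θ̇² = -18.821863 + 4.162558 − -0.000145 = -14.659160
step 4→5:
  ẍ = (ẋ'−ẋ)/dt = (1.229607076−1.104821856)/0.012384 = 10.076326
  θ̈ = (θ̇'−θ̇)/dt = (-0.022038227−0.182243459)/0.012384 = -16.495614
  sinθ=-0.071534, cosθ=0.997438
  F = (M+m)·ẍ + m·l·cosθ·θ̈ − m·l·sinθ·θ̇² = 11.865418 + -2.933501 − -0.000424 = 8.932340
step 5→6:
  ẍ = (ẋ'−ẋ)/dt = (1.298518207−1.229607076)/0.012384 = 5.564529
  θ̈ = (θ̇'−θ̇)/dt = (-0.140417294−-0.022038227)/0.012384 = -9.559033
  sinθ=-0.069283, cosθ=0.997597
  F = (M+m)·ẍ + m·l·cosθ·θ̈ − m·l·sinθ·θ̇² = 6.552534 + -1.700204 − -0.000006 = 4.852336
step 6→7:
  ẍ = (ẋ'−ẋ)/dt = (1.348328765−1.298518207)/0.012384 = 4.022170
  θ̈ = (θ̇'−θ̇)/dt = (-0.229612863−-0.140417294)/0.012384 = -7.202485
  sinθ=-0.069555, cosθ=0.997578
  F = (M+m)·ẍ + m·l·cosθ·θ̈ − m·l·sinθ·θ̇² = 4.736323 + -1.281035 − -0.000245 = 3.455532
step 7→8:
  ẍ = (ẋ'−ẋ)/dt = (1.494404615−1.348328765)/0.012384 = 11.795531
  θ̈ = (θ̇'−θ̇)/dt = (-0.466432327−-0.229612863)/0.012384 = -19.123019
  sinθ=-0.071289, cosθ=0.997456
  F = (M+m)·ẍ + m·l·cosθ·θ̈ − m·l·sinθ·θ̇² = 13.889874 + -3.400806 − -0.000670 = 10.489738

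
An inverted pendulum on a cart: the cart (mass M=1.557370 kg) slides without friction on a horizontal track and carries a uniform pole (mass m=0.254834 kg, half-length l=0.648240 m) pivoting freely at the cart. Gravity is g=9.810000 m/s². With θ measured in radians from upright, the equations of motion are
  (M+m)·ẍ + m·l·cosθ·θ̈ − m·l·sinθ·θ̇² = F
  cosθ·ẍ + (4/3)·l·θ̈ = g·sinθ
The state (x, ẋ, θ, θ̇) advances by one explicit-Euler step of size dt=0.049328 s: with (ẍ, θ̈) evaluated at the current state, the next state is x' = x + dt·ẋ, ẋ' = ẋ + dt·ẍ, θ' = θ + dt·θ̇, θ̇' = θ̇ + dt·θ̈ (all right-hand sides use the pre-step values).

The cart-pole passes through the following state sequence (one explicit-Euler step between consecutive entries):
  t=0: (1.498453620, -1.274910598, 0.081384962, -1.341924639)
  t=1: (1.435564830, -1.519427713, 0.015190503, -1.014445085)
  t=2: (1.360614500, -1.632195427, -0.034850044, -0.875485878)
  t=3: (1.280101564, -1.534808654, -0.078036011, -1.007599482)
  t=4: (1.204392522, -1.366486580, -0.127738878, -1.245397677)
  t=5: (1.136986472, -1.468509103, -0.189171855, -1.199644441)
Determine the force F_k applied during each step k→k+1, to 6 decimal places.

F_0 = -7.914153 N
F_1 = -3.680120 N
F_2 = 3.140027 N
F_3 = 5.402929 N
F_4 = -3.563473 N

step 0→1:
  ẍ = (ẋ'−ẋ)/dt = (-1.519427713−-1.274910598)/0.049328 = -4.956964
  θ̈ = (θ̇'−θ̇)/dt = (-1.014445085−-1.341924639)/0.049328 = 6.638817
  sinθ=0.081295, cosθ=0.996690
  F = (M+m)·ẍ + m·l·cosθ·θ̈ − m·l·sinθ·θ̇² = -8.983030 + 1.093060 − 0.024183 = -7.914153
step 1→2:
  ẍ = (ẋ'−ẋ)/dt = (-1.632195427−-1.519427713)/0.049328 = -2.286079
  θ̈ = (θ̇'−θ̇)/dt = (-0.875485878−-1.014445085)/0.049328 = 2.817045
  sinθ=0.015190, cosθ=0.999885
  F = (M+m)·ẍ + m·l·cosθ·θ̈ − m·l·sinθ·θ̇² = -4.142842 + 0.465304 − 0.002582 = -3.680120
step 2→3:
  ẍ = (ẋ'−ẋ)/dt = (-1.534808654−-1.632195427)/0.049328 = 1.974270
  θ̈ = (θ̇'−θ̇)/dt = (-1.007599482−-0.875485878)/0.049328 = -2.678268
  sinθ=-0.034843, cosθ=0.999393
  F = (M+m)·ẍ + m·l·cosθ·θ̈ − m·l·sinθ·θ̇² = 3.577779 + -0.442164 − -0.004412 = 3.140027
step 3→4:
  ẍ = (ẋ'−ẋ)/dt = (-1.366486580−-1.534808654)/0.049328 = 3.412303
  θ̈ = (θ̇'−θ̇)/dt = (-1.245397677−-1.007599482)/0.049328 = -4.820755
  sinθ=-0.077957, cosθ=0.996957
  F = (M+m)·ẍ + m·l·cosθ·θ̈ − m·l·sinθ·θ̇² = 6.183789 + -0.793934 − -0.013074 = 5.402929
step 4→5:
  ẍ = (ẋ'−ẋ)/dt = (-1.468509103−-1.366486580)/0.049328 = -2.068248
  θ̈ = (θ̇'−θ̇)/dt = (-1.199644441−-1.245397677)/0.049328 = 0.927531
  sinθ=-0.127392, cosθ=0.991852
  F = (M+m)·ẍ + m·l·cosθ·θ̈ − m·l·sinθ·θ̇² = -3.748087 + 0.151974 − -0.032640 = -3.563473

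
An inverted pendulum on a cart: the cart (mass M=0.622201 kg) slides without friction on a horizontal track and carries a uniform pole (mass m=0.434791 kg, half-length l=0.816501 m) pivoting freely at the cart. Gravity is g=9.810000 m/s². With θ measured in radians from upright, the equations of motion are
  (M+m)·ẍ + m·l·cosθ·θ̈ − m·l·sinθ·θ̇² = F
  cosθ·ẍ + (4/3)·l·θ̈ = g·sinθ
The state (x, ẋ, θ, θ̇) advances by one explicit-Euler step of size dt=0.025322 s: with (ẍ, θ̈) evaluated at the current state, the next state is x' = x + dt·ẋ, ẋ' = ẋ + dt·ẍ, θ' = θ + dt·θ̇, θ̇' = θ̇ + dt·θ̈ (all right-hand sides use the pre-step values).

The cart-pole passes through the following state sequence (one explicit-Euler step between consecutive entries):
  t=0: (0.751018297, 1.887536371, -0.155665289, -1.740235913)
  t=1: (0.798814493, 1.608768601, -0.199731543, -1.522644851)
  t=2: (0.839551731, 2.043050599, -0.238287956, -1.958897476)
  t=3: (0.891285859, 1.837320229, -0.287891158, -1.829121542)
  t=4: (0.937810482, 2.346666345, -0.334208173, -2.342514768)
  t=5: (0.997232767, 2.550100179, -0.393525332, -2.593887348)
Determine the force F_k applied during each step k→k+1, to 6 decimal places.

step 0→1:
  ẍ = (ẋ'−ẋ)/dt = (1.608768601−1.887536371)/0.025322 = -11.008916
  θ̈ = (θ̇'−θ̇)/dt = (-1.522644851−-1.740235913)/0.025322 = 8.592965
  sinθ=-0.155037, cosθ=0.987909
  F = (M+m)·ẍ + m·l·cosθ·θ̈ − m·l·sinθ·θ̇² = -11.636336 + 3.013680 − -0.166682 = -8.455974
step 1→2:
  ẍ = (ẋ'−ẋ)/dt = (2.043050599−1.608768601)/0.025322 = 17.150383
  θ̈ = (θ̇'−θ̇)/dt = (-1.958897476−-1.522644851)/0.025322 = -17.228206
  sinθ=-0.198406, cosθ=0.980120
  F = (M+m)·ẍ + m·l·cosθ·θ̈ − m·l·sinθ·θ̇² = 18.127818 + -5.994549 − -0.163301 = 12.296570
step 2→3:
  ẍ = (ẋ'−ẋ)/dt = (1.837320229−2.043050599)/0.025322 = -8.124570
  θ̈ = (θ̇'−θ̇)/dt = (-1.829121542−-1.958897476)/0.025322 = 5.125027
  sinθ=-0.236039, cosθ=0.971744
  F = (M+m)·ẍ + m·l·cosθ·θ̈ − m·l·sinθ·θ̇² = -8.587606 + 1.768011 − -0.321547 = -6.498047
step 3→4:
  ẍ = (ẋ'−ẋ)/dt = (2.346666345−1.837320229)/0.025322 = 20.114766
  θ̈ = (θ̇'−θ̇)/dt = (-2.342514768−-1.829121542)/0.025322 = -20.274592
  sinθ=-0.283931, cosθ=0.958845
  F = (M+m)·ẍ + m·l·cosθ·θ̈ − m·l·sinθ·θ̇² = 21.261147 + -6.901408 − -0.337237 = 14.696976
step 4→5:
  ẍ = (ẋ'−ẋ)/dt = (2.550100179−2.346666345)/0.025322 = 8.033877
  θ̈ = (θ̇'−θ̇)/dt = (-2.593887348−-2.342514768)/0.025322 = -9.927043
  sinθ=-0.328021, cosθ=0.944670
  F = (M+m)·ẍ + m·l·cosθ·θ̈ − m·l·sinθ·θ̇² = 8.491744 + -3.329181 − -0.639005 = 5.801567

F_0 = -8.455974 N
F_1 = 12.296570 N
F_2 = -6.498047 N
F_3 = 14.696976 N
F_4 = 5.801567 N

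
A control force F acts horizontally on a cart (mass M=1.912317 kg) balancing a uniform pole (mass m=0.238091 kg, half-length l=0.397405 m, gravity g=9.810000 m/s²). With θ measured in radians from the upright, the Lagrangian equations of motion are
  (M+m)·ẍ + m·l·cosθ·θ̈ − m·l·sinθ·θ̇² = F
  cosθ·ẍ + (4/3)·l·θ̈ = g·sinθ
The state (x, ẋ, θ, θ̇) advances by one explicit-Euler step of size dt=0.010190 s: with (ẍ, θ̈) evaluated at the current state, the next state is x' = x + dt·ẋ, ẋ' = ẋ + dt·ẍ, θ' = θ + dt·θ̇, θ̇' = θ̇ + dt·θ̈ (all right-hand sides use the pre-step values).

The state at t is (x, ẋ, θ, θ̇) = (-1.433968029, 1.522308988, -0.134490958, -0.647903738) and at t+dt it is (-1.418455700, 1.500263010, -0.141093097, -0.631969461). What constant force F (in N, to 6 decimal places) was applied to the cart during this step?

ẍ = (ẋ'−ẋ)/dt = (1.500263010−1.522308988)/0.010190 = -2.163491
θ̈ = (θ̇'−θ̇)/dt = (-0.631969461−-0.647903738)/0.010190 = 1.563717
sinθ=-0.134086, cosθ=0.990970
F = (M+m)·ẍ + m·l·cosθ·θ̈ − m·l·sinθ·θ̇² = -4.652389 + 0.146621 − -0.005326 = -4.500443

F = -4.500443 N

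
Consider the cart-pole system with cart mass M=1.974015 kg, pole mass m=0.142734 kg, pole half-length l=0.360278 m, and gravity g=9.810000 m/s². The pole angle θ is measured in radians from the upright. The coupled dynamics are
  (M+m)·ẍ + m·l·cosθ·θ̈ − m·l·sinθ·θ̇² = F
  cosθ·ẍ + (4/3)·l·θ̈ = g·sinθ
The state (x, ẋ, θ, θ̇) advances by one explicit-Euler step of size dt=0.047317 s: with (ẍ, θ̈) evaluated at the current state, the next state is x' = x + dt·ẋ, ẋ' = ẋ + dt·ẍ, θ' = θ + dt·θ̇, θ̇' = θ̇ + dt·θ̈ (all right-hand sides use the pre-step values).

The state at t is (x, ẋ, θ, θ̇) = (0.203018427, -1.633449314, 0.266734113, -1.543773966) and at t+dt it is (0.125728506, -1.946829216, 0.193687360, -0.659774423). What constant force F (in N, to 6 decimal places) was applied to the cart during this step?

F = -13.124753 N

ẍ = (ẋ'−ẋ)/dt = (-1.946829216−-1.633449314)/0.047317 = -6.622988
θ̈ = (θ̇'−θ̇)/dt = (-0.659774423−-1.543773966)/0.047317 = 18.682493
sinθ=0.263582, cosθ=0.964637
F = (M+m)·ẍ + m·l·cosθ·θ̈ − m·l·sinθ·θ̇² = -14.019202 + 0.926753 − 0.032303 = -13.124753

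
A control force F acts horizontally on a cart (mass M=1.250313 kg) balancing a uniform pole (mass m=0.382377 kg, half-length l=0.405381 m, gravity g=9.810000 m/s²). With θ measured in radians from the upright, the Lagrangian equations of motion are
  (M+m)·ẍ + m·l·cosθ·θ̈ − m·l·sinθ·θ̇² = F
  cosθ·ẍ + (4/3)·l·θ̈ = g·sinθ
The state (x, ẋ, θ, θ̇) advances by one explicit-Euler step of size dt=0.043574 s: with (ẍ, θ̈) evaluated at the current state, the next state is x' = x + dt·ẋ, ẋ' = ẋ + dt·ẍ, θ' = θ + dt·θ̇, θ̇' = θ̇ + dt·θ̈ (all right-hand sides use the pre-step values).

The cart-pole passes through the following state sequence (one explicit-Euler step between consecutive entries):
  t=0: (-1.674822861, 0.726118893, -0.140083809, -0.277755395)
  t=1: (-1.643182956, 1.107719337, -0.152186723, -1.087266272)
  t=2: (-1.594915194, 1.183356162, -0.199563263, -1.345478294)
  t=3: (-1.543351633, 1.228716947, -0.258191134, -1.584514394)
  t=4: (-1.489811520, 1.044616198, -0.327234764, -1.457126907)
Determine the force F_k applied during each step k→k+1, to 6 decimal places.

F_0 = 11.448483 N
F_1 = 1.953907 N
F_2 = 0.921808 N
F_3 = -6.360626 N

step 0→1:
  ẍ = (ẋ'−ẋ)/dt = (1.107719337−0.726118893)/0.043574 = 8.757526
  θ̈ = (θ̇'−θ̇)/dt = (-1.087266272−-0.277755395)/0.043574 = -18.577842
  sinθ=-0.139626, cosθ=0.990204
  F = (M+m)·ẍ + m·l·cosθ·θ̈ − m·l·sinθ·θ̇² = 14.298325 + -2.851512 − -0.001670 = 11.448483
step 1→2:
  ẍ = (ẋ'−ẋ)/dt = (1.183356162−1.107719337)/0.043574 = 1.735825
  θ̈ = (θ̇'−θ̇)/dt = (-1.345478294−-1.087266272)/0.043574 = -5.925828
  sinθ=-0.151600, cosθ=0.988442
  F = (M+m)·ẍ + m·l·cosθ·θ̈ − m·l·sinθ·θ̇² = 2.834064 + -0.907936 − -0.027780 = 1.953907
step 2→3:
  ẍ = (ẋ'−ẋ)/dt = (1.228716947−1.183356162)/0.043574 = 1.041006
  θ̈ = (θ̇'−θ̇)/dt = (-1.584514394−-1.345478294)/0.043574 = -5.485751
  sinθ=-0.198241, cosθ=0.980153
  F = (M+m)·ẍ + m·l·cosθ·θ̈ − m·l·sinθ·θ̇² = 1.699640 + -0.833461 − -0.055629 = 0.921808
step 3→4:
  ẍ = (ẋ'−ẋ)/dt = (1.044616198−1.228716947)/0.043574 = -4.225014
  θ̈ = (θ̇'−θ̇)/dt = (-1.457126907−-1.584514394)/0.043574 = 2.923475
  sinθ=-0.255332, cosθ=0.966853
  F = (M+m)·ẍ + m·l·cosθ·θ̈ − m·l·sinθ·θ̇² = -6.898138 + 0.438142 − -0.099369 = -6.360626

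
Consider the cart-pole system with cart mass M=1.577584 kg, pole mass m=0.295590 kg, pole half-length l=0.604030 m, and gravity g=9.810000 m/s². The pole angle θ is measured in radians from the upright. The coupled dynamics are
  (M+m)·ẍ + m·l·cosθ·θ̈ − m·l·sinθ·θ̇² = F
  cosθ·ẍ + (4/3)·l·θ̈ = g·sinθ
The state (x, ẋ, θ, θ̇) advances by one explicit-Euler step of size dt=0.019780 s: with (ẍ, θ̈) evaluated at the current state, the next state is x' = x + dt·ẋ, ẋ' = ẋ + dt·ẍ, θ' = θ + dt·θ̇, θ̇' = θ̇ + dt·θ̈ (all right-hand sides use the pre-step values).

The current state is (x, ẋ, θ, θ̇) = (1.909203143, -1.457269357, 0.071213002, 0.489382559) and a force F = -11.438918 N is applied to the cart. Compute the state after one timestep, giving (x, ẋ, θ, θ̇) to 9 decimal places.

(1.880378355, -1.595992670, 0.080892989, 0.678336333)

sinθ=0.071152827, cosθ=0.997465426
temp = (F + m·l·θ̇²·sinθ)/(M+m) = (-11.438918 + 0.003042548)/1.873174 = -6.105079108
θ̈ = (g·sinθ − cosθ·temp)/(l·(4/3 − m·cos²θ/(M+m))) = 9.552769160
ẍ = temp − m·l·θ̈·cosθ/(M+m) = -7.013312070
Euler: x'=1.909203143+0.019780·-1.457269357=1.880378355, ẋ'=-1.457269357+0.019780·-7.013312070=-1.595992670
       θ'=0.071213002+0.019780·0.489382559=0.080892989, θ̇'=0.489382559+0.019780·9.552769160=0.678336333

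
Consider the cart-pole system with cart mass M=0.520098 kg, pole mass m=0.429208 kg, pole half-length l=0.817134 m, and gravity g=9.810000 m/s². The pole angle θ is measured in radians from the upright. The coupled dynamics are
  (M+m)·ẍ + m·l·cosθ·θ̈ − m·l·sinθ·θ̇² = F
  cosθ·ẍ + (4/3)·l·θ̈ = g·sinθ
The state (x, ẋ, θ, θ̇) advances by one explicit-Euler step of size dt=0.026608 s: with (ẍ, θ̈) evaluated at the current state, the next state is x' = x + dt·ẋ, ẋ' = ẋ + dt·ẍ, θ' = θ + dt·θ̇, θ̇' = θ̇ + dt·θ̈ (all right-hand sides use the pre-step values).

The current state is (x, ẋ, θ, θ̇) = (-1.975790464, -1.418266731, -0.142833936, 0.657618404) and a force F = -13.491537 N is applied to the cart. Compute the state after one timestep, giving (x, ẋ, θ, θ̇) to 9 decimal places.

sinθ=-0.142348759, cosθ=0.989816564
temp = (F + m·l·θ̇²·sinθ)/(M+m) = (-13.491537 + -0.021590500)/0.949306 = -14.234743591
θ̈ = (g·sinθ − cosθ·temp)/(l·(4/3 − m·cos²θ/(M+m))) = 17.446722350
ẍ = temp − m·l·θ̈·cosθ/(M+m) = -20.614784019
Euler: x'=-1.975790464+0.026608·-1.418266731=-2.013527705, ẋ'=-1.418266731+0.026608·-20.614784019=-1.966784904
       θ'=-0.142833936+0.026608·0.657618404=-0.125336026, θ̇'=0.657618404+0.026608·17.446722350=1.121840792

(-2.013527705, -1.966784904, -0.125336026, 1.121840792)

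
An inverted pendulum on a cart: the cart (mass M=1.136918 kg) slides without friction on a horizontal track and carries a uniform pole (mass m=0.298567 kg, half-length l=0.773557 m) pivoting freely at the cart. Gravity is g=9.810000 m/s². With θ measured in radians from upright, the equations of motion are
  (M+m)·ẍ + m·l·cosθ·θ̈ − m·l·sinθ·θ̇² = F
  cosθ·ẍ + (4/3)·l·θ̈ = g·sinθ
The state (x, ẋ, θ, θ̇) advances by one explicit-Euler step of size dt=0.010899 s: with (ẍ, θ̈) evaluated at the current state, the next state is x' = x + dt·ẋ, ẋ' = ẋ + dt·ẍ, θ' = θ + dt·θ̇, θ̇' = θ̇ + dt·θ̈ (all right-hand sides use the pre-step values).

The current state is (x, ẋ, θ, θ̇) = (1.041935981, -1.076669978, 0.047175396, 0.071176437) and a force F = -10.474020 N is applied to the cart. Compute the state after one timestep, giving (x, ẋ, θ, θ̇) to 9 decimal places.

sinθ=0.047157900, cosθ=0.998887447
temp = (F + m·l·θ̇²·sinθ)/(M+m) = (-10.474020 + 0.000055177)/1.435485 = -7.296464138
θ̈ = (g·sinθ − cosθ·temp)/(l·(4/3 − m·cos²θ/(M+m))) = 8.900206764
ẍ = temp − m·l·θ̈·cosθ/(M+m) = -8.726846406
Euler: x'=1.041935981+0.010899·-1.076669978=1.030201355, ẋ'=-1.076669978+0.010899·-8.726846406=-1.171783877
       θ'=0.047175396+0.010899·0.071176437=0.047951148, θ̇'=0.071176437+0.010899·8.900206764=0.168179791

(1.030201355, -1.171783877, 0.047951148, 0.168179791)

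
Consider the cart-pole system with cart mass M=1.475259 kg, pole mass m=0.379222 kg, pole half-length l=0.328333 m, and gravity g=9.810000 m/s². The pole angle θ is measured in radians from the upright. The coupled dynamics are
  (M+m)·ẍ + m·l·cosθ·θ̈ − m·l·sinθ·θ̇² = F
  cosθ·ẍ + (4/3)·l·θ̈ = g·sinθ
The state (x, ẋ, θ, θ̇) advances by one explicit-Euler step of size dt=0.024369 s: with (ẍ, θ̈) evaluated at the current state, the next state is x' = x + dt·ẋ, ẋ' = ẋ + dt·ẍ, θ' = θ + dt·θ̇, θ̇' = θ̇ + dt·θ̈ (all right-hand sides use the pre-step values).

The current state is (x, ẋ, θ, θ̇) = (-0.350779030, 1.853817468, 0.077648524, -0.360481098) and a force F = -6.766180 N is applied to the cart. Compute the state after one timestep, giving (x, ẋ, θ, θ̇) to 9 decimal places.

(-0.305603352, 1.745587800, 0.068863960, -0.071641205)

sinθ=0.077570520, cosθ=0.996986868
temp = (F + m·l·θ̇²·sinθ)/(M+m) = (-6.766180 + 0.001255075)/1.854481 = -3.647880418
θ̈ = (g·sinθ − cosθ·temp)/(l·(4/3 − m·cos²θ/(M+m))) = 11.852759366
ẍ = temp − m·l·θ̈·cosθ/(M+m) = -4.441284766
Euler: x'=-0.350779030+0.024369·1.853817468=-0.305603352, ẋ'=1.853817468+0.024369·-4.441284766=1.745587800
       θ'=0.077648524+0.024369·-0.360481098=0.068863960, θ̇'=-0.360481098+0.024369·11.852759366=-0.071641205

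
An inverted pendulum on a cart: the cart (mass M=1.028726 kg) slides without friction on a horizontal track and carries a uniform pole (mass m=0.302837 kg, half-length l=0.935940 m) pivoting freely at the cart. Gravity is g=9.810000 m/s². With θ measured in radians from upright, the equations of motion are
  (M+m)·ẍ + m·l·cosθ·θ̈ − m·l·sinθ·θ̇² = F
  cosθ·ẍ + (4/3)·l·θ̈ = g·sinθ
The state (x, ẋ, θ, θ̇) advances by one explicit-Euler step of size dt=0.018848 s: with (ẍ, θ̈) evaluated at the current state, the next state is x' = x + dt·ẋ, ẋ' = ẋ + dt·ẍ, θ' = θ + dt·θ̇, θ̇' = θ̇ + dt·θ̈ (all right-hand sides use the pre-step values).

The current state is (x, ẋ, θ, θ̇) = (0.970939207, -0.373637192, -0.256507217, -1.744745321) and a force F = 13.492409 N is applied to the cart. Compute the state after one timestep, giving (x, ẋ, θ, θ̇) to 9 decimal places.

(0.963896893, -0.140864836, -0.289392177, -1.962760917)

sinθ=-0.253703600, cosθ=0.967282008
temp = (F + m·l·θ̇²·sinθ)/(M+m) = (13.492409 + -0.218900956)/1.331563 = 9.968366532
θ̈ = (g·sinθ − cosθ·temp)/(l·(4/3 − m·cos²θ/(M+m))) = -11.567041404
ẍ = temp − m·l·θ̈·cosθ/(M+m) = 12.349976419
Euler: x'=0.970939207+0.018848·-0.373637192=0.963896893, ẋ'=-0.373637192+0.018848·12.349976419=-0.140864836
       θ'=-0.256507217+0.018848·-1.744745321=-0.289392177, θ̇'=-1.744745321+0.018848·-11.567041404=-1.962760917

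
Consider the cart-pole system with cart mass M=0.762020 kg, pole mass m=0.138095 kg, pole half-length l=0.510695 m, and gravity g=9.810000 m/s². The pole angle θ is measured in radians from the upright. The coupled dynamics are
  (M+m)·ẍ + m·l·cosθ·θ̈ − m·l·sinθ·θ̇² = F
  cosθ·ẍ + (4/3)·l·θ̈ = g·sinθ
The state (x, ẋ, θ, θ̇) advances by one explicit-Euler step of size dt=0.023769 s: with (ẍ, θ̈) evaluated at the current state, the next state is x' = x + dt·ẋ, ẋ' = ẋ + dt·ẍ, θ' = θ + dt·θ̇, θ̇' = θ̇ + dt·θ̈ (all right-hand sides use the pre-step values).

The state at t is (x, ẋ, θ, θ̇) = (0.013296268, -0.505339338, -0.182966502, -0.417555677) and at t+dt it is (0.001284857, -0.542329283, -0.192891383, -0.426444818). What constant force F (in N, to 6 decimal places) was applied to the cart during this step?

F = -1.424480 N

ẍ = (ẋ'−ẋ)/dt = (-0.542329283−-0.505339338)/0.023769 = -1.556226
θ̈ = (θ̇'−θ̇)/dt = (-0.426444818−-0.417555677)/0.023769 = -0.373980
sinθ=-0.181947, cosθ=0.983308
F = (M+m)·ẍ + m·l·cosθ·θ̈ − m·l·sinθ·θ̇² = -1.400783 + -0.025935 − -0.002237 = -1.424480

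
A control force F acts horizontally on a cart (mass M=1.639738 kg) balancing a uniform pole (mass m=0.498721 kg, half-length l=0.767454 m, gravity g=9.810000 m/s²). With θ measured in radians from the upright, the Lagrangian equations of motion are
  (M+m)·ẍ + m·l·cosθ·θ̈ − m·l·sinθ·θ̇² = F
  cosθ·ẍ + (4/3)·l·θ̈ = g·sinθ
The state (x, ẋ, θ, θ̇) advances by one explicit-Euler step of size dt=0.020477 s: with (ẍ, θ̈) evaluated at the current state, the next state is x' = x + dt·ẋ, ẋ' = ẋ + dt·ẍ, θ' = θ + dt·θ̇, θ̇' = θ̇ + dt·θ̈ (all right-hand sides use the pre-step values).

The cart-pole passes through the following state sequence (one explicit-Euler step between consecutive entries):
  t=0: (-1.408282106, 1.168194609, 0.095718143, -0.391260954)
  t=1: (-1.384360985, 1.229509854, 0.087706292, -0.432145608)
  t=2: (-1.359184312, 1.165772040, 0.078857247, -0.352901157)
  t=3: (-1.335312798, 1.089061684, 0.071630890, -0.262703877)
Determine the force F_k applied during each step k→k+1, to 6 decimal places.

F_0 = 5.636992 N
F_1 = -5.187041 N
F_2 = -6.334108 N

step 0→1:
  ẍ = (ẋ'−ẋ)/dt = (1.229509854−1.168194609)/0.020477 = 2.994347
  θ̈ = (θ̇'−θ̇)/dt = (-0.432145608−-0.391260954)/0.020477 = -1.996613
  sinθ=0.095572, cosθ=0.995423
  F = (M+m)·ẍ + m·l·cosθ·θ̈ − m·l·sinθ·θ̇² = 6.403288 + -0.760697 − 0.005600 = 5.636992
step 1→2:
  ẍ = (ẋ'−ẋ)/dt = (1.165772040−1.229509854)/0.020477 = -3.112654
  θ̈ = (θ̇'−θ̇)/dt = (-0.352901157−-0.432145608)/0.020477 = 3.869925
  sinθ=0.087594, cosθ=0.996156
  F = (M+m)·ẍ + m·l·cosθ·θ̈ − m·l·sinθ·θ̇² = -6.656283 + 1.475503 − 0.006261 = -5.187041
step 2→3:
  ẍ = (ẋ'−ẋ)/dt = (1.089061684−1.165772040)/0.020477 = -3.746172
  θ̈ = (θ̇'−θ̇)/dt = (-0.262703877−-0.352901157)/0.020477 = 4.404809
  sinθ=0.078776, cosθ=0.996892
  F = (M+m)·ẍ + m·l·cosθ·θ̈ − m·l·sinθ·θ̇² = -8.011034 + 1.680681 − 0.003755 = -6.334108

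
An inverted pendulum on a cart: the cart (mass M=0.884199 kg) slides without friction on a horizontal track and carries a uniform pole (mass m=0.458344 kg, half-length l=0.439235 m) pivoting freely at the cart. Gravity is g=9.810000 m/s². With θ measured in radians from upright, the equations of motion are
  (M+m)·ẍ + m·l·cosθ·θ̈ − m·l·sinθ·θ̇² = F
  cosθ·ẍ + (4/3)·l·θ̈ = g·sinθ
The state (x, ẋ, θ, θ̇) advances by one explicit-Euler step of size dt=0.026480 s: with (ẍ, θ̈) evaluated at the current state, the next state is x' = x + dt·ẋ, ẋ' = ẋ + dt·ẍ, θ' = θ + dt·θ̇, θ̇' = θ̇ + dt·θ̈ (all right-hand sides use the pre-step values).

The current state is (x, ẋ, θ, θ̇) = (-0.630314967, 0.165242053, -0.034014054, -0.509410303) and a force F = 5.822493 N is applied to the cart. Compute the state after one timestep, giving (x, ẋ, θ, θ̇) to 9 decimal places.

(-0.625939357, 0.322538234, -0.047503239, -0.792924738)

sinθ=-0.034007496, cosθ=0.999421578
temp = (F + m·l·θ̇²·sinθ)/(M+m) = (5.822493 + -0.001776637)/1.342543 = 4.335590267
θ̈ = (g·sinθ − cosθ·temp)/(l·(4/3 − m·cos²θ/(M+m))) = -10.706738468
ẍ = temp − m·l·θ̈·cosθ/(M+m) = 5.940188100
Euler: x'=-0.630314967+0.026480·0.165242053=-0.625939357, ẋ'=0.165242053+0.026480·5.940188100=0.322538234
       θ'=-0.034014054+0.026480·-0.509410303=-0.047503239, θ̇'=-0.509410303+0.026480·-10.706738468=-0.792924738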